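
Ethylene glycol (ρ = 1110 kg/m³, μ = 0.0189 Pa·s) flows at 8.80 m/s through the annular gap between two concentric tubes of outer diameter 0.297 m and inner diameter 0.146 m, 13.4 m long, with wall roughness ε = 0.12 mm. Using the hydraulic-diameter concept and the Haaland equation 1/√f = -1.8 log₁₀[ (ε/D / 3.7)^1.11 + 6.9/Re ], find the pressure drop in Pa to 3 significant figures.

Hydraulic diameter D_h = 4A/P = D_o - D_i = 0.297 - 0.146 = 0.151 m.
Re = ρVD_h/μ = 1110·8.8·0.151/0.0189 = 7.804e+04.
ε/D_h = 0.00012/0.151 = 0.000795; Haaland gives 1/√f = -1.8 log₁₀[8.48e-05+8.84e-05] = 6.77, so f = 0.02182.
ΔP = f(L/D_h)(ρV²/2) = 0.02182·13.4/0.151·4.298e+04 = 8.321e+04 Pa.

ΔP ≈ 83200 Pa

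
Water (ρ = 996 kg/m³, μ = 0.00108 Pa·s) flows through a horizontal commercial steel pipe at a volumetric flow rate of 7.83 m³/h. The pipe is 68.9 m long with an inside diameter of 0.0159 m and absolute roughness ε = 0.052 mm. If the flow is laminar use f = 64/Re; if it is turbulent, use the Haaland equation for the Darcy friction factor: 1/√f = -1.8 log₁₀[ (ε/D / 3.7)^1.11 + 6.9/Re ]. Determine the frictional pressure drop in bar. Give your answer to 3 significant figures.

ΔP ≈ 71.4 bar

Q = 7.83 m³/h = 7.83/3600 = 0.002175 m³/s.
Cross-sectional area A = πD²/4 = π(0.0159)²/4 = 0.0001986 m²; mean velocity V = Q/A = 0.002175/0.0001986 = 10.95 m/s.
Reynolds number Re = ρVD/μ = 996 · 10.95 · 0.0159 / 0.00108 = 1.606e+05.
Re > 4000 → turbulent. Relative roughness ε/D = 5.2e-05/0.0159 = 0.00327. Haaland: 1/√f = -1.8 log₁₀[(0.00327/3.7)^1.11 + 6.9/1.606e+05] = -1.8 log₁₀[0.000408 + 4.3e-05] = 6.023, so f = 0.02757.
Darcy-Weisbach: ΔP = f(L/D)(ρV²/2) = 0.02757·(68.9/0.0159)·(996·10.95²/2) = 0.02757·4333·5.976e+04 = 7.138e+06 Pa.
ΔP = 7.138e+06 Pa = 71.4 bar.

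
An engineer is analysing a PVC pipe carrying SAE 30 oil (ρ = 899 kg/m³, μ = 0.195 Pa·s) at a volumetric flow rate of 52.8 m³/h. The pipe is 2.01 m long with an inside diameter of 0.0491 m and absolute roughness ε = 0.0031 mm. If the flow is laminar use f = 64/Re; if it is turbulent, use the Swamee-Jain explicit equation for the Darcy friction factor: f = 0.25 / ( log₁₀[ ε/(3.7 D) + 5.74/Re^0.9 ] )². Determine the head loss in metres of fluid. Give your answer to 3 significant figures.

h_f ≈ 4.57 m

Q = 52.8 m³/h = 52.8/3600 = 0.01467 m³/s.
Cross-sectional area A = πD²/4 = π(0.0491)²/4 = 0.001893 m²; mean velocity V = Q/A = 0.01467/0.001893 = 7.746 m/s.
Reynolds number Re = ρVD/μ = 899 · 7.746 · 0.0491 / 0.195 = 1753.
Re < 2300 → laminar flow, so f = 64/Re = 64/1753 = 0.0365 (the turbulent correlation is not needed).
Darcy-Weisbach: ΔP = f(L/D)(ρV²/2) = 0.0365·(2.01/0.0491)·(899·7.746²/2) = 0.0365·40.94·2.697e+04 = 4.03e+04 Pa.
Head loss h_f = ΔP/(ρg) = 4.03e+04/(899·9.81) = 4.57 m.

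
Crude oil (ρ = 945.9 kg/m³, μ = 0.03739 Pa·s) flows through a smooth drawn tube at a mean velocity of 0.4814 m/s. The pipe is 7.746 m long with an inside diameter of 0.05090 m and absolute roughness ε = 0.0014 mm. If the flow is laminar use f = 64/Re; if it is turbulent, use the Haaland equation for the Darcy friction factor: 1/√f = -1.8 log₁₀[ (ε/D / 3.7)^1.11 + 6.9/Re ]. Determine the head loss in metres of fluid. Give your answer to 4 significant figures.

Reynolds number Re = ρVD/μ = 945.9 · 0.4814 · 0.0509 / 0.0374 = 619.9.
Re < 2300 → laminar flow, so f = 64/Re = 64/619.9 = 0.1032 (the turbulent correlation is not needed).
Darcy-Weisbach: ΔP = f(L/D)(ρV²/2) = 0.1032·(7.746/0.0509)·(945.9·0.4814²/2) = 0.1032·152.2·109.6 = 1722 Pa.
Head loss h_f = ΔP/(ρg) = 1722/(945.9·9.81) = 0.1856 m.

h_f ≈ 0.1856 m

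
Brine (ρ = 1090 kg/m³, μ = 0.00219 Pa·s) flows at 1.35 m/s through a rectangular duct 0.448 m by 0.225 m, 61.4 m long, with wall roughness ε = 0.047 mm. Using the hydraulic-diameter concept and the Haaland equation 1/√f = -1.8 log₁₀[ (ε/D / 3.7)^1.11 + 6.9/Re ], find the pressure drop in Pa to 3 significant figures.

Hydraulic diameter D_h = 4A/P = 4·(0.448·0.225)/(2·(0.448+0.225)) = 0.4032/1.346 = 0.2996 m.
Re = ρVD_h/μ = 1090·1.35·0.2996/0.00219 = 2.013e+05.
ε/D_h = 4.7e-05/0.2996 = 0.000157; Haaland gives 1/√f = -1.8 log₁₀[1.4e-05+3.43e-05] = 7.769, so f = 0.01657.
ΔP = f(L/D_h)(ρV²/2) = 0.01657·61.4/0.2996·993.3 = 3373 Pa.

ΔP ≈ 3370 Pa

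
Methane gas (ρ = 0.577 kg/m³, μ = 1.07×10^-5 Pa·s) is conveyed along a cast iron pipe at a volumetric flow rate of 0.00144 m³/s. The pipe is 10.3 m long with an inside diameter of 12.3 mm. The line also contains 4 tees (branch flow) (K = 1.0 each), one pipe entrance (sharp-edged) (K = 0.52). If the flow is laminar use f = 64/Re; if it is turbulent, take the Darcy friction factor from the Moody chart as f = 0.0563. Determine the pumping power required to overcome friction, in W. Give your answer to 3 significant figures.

P ≈ 3.15 W

Cross-sectional area A = πD²/4 = π(0.0123)²/4 = 0.0001188 m²; mean velocity V = Q/A = 0.00144/0.0001188 = 12.12 m/s.
Reynolds number Re = ρVD/μ = 0.577 · 12.12 · 0.0123 / 1.07e-05 = 8038.
Re > 4000 → turbulent; use the Moody-chart value f = 0.0563.
Total minor-loss coefficient ΣK = 4·1 + 1·0.52 = 4.52.
ΔP = [f·L/D + ΣK]·(ρV²/2) = [0.0563·10.3/0.0123 + 4.52]·(0.577·12.12²/2) = [47.15 + 4.52]·42.37 = 2189 Pa.
Pumping power P = QΔP = 0.00144·2189 = 3.152 W = 3.15 W.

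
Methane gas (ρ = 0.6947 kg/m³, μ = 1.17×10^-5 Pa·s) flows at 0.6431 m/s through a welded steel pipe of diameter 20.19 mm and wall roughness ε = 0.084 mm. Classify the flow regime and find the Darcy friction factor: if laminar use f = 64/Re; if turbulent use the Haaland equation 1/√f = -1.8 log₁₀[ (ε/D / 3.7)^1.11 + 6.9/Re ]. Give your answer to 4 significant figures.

f ≈ 0.08301

Re = ρVD/μ = 0.6947·0.6431·0.02019/1.17e-05 = 771.
Re < 2300 → laminar, so f = 64/Re = 0.08301 (roughness is irrelevant in laminar flow).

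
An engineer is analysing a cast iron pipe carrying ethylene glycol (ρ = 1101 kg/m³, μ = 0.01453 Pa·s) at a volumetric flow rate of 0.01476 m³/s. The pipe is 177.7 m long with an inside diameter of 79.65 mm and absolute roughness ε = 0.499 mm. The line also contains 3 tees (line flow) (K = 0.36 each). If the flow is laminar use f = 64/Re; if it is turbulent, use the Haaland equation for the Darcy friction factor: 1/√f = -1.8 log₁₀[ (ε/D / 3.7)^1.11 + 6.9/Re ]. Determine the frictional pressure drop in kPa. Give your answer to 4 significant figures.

ΔP ≈ 397.5 kPa

Cross-sectional area A = πD²/4 = π(0.07965)²/4 = 0.004983 m²; mean velocity V = Q/A = 0.01476/0.004983 = 2.962 m/s.
Reynolds number Re = ρVD/μ = 1101 · 2.962 · 0.07965 / 0.0145 = 1.788e+04.
Re > 4000 → turbulent. Relative roughness ε/D = 0.000499/0.07965 = 0.00626. Haaland: 1/√f = -1.8 log₁₀[(0.00626/3.7)^1.11 + 6.9/1.788e+04] = -1.8 log₁₀[0.000839 + 0.000386] = 5.241, so f = 0.0364.
Total minor-loss coefficient ΣK = 3·0.36 = 1.08.
ΔP = [f·L/D + ΣK]·(ρV²/2) = [0.0364·177.7/0.07965 + 1.08]·(1101·2.962²/2) = [81.21 + 1.08]·4831 = 3.975e+05 Pa.
ΔP = 3.975e+05 Pa = 397.5 kPa.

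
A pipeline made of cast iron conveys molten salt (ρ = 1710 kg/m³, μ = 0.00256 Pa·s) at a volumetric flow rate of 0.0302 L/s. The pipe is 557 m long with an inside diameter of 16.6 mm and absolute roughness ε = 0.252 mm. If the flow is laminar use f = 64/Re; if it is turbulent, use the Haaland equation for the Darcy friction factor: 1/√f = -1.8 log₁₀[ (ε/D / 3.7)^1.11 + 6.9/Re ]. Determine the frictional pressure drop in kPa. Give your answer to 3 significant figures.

ΔP ≈ 23.1 kPa

Q = 0.0302 L/s = 0.0302/1000 = 3.02e-05 m³/s.
Cross-sectional area A = πD²/4 = π(0.0166)²/4 = 0.0002164 m²; mean velocity V = Q/A = 3.02e-05/0.0002164 = 0.1395 m/s.
Reynolds number Re = ρVD/μ = 1710 · 0.1395 · 0.0166 / 0.00256 = 1547.
Re < 2300 → laminar flow, so f = 64/Re = 64/1547 = 0.04136 (the turbulent correlation is not needed).
Darcy-Weisbach: ΔP = f(L/D)(ρV²/2) = 0.04136·(557/0.0166)·(1710·0.1395²/2) = 0.04136·3.355e+04·16.65 = 2.311e+04 Pa.
ΔP = 2.311e+04 Pa = 23.1 kPa.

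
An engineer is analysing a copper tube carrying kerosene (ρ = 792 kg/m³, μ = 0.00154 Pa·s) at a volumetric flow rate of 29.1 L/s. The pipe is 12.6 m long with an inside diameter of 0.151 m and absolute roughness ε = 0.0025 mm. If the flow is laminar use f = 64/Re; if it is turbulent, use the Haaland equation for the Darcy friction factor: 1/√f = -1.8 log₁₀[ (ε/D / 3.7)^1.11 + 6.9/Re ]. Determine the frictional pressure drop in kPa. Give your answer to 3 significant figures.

ΔP ≈ 1.49 kPa

Q = 29.1 L/s = 29.1/1000 = 0.0291 m³/s.
Cross-sectional area A = πD²/4 = π(0.151)²/4 = 0.01791 m²; mean velocity V = Q/A = 0.0291/0.01791 = 1.625 m/s.
Reynolds number Re = ρVD/μ = 792 · 1.625 · 0.151 / 0.00154 = 1.262e+05.
Re > 4000 → turbulent. Relative roughness ε/D = 2.5e-06/0.151 = 1.66e-05. Haaland: 1/√f = -1.8 log₁₀[(1.66e-05/3.7)^1.11 + 6.9/1.262e+05] = -1.8 log₁₀[1.15e-06 + 5.47e-05] = 7.656, so f = 0.01706.
Darcy-Weisbach: ΔP = f(L/D)(ρV²/2) = 0.01706·(12.6/0.151)·(792·1.625²/2) = 0.01706·83.44·1046 = 1489 Pa.
ΔP = 1489 Pa = 1.49 kPa.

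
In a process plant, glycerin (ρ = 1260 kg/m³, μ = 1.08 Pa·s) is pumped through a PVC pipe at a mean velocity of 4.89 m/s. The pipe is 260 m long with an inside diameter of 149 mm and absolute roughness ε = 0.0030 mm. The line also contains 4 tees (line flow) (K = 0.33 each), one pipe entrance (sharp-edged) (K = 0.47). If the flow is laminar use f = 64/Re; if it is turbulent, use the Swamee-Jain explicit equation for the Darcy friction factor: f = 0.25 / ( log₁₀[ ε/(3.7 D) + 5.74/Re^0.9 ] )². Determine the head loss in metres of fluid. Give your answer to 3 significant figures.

Reynolds number Re = ρVD/μ = 1260 · 4.89 · 0.149 / 1.08 = 850.
Re < 2300 → laminar flow, so f = 64/Re = 64/850 = 0.07529 (the turbulent correlation is not needed).
Total minor-loss coefficient ΣK = 4·0.33 + 1·0.47 = 1.79.
ΔP = [f·L/D + ΣK]·(ρV²/2) = [0.07529·260/0.149 + 1.79]·(1260·4.89²/2) = [131.4 + 1.79]·1.506e+04 = 2.006e+06 Pa.
Head loss h_f = ΔP/(ρg) = 2.006e+06/(1260·9.81) = 162 m.

h_f ≈ 162 m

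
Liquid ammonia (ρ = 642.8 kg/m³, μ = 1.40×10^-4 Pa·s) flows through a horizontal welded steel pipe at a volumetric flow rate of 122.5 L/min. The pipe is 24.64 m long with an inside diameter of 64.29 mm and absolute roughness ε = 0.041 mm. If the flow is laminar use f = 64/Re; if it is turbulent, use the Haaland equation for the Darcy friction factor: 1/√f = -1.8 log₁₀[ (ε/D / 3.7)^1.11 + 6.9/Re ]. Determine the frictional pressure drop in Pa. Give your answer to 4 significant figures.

Q = 122.5 L/min = 122.5/60000 = 0.002042 m³/s.
Cross-sectional area A = πD²/4 = π(0.06429)²/4 = 0.003246 m²; mean velocity V = Q/A = 0.002042/0.003246 = 0.6289 m/s.
Reynolds number Re = ρVD/μ = 642.8 · 0.6289 · 0.06429 / 0.00014 = 1.857e+05.
Re > 4000 → turbulent. Relative roughness ε/D = 4.1e-05/0.06429 = 0.000638. Haaland: 1/√f = -1.8 log₁₀[(0.000638/3.7)^1.11 + 6.9/1.857e+05] = -1.8 log₁₀[6.64e-05 + 3.72e-05] = 7.172, so f = 0.01944.
Darcy-Weisbach: ΔP = f(L/D)(ρV²/2) = 0.01944·(24.64/0.06429)·(642.8·0.6289²/2) = 0.01944·383.3·127.1 = 947.2 Pa.

ΔP ≈ 947.2 Pa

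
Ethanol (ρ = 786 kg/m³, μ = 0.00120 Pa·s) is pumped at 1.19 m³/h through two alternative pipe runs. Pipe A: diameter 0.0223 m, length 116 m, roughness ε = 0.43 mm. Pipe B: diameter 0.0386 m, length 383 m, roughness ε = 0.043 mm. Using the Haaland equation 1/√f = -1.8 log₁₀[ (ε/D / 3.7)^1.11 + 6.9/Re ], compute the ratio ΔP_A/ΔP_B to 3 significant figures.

Pipe A: V = Q/A = 0.0003306/0.0003906 = 0.8463 m/s; Re = 1.236e+04; ε/D = 0.0193; Haaland → f = 0.05107; ΔP_A = f(L/D)(ρV²/2) = 7.479e+04 Pa.
Pipe B: V = Q/A = 0.0003306/0.00117 = 0.2825 m/s; Re = 7142; ε/D = 0.00111; Haaland → f = 0.03516; ΔP_B = f(L/D)(ρV²/2) = 1.094e+04 Pa.
ΔP_A/ΔP_B = 7.479e+04/1.094e+04 = 6.84.

ΔP_A/ΔP_B ≈ 6.84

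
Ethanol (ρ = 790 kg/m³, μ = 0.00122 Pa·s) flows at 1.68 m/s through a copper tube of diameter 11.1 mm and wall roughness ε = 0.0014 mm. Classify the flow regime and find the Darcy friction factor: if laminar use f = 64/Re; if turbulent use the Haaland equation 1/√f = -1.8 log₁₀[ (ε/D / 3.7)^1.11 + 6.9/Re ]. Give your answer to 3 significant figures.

f ≈ 0.0295

Re = ρVD/μ = 790·1.68·0.0111/0.00122 = 1.208e+04.
Re > 4000 → turbulent. ε/D = 1.4e-06/0.0111 = 0.000126; Haaland: 1/√f = -1.8 log₁₀[1.1e-05 + 0.000571] = 5.823, so f = 0.0295.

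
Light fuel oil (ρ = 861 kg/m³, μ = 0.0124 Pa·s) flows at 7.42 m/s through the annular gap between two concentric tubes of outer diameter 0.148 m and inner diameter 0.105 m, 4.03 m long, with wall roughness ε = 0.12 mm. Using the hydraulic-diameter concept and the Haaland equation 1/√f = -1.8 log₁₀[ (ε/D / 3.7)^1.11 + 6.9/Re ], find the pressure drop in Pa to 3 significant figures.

ΔP ≈ 67600 Pa

Hydraulic diameter D_h = 4A/P = D_o - D_i = 0.148 - 0.105 = 0.043 m.
Re = ρVD_h/μ = 861·7.42·0.043/0.0124 = 2.215e+04.
ε/D_h = 0.00012/0.043 = 0.00279; Haaland gives 1/√f = -1.8 log₁₀[0.000342+0.000311] = 5.733, so f = 0.03043.
ΔP = f(L/D_h)(ρV²/2) = 0.03043·4.03/0.043·2.37e+04 = 6.759e+04 Pa.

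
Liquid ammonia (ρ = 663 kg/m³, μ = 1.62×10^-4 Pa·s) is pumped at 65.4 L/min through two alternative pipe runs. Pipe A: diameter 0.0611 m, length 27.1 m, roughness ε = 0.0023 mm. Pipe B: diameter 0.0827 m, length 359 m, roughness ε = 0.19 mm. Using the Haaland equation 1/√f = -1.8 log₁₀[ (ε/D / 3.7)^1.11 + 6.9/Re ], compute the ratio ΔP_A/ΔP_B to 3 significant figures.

ΔP_A/ΔP_B ≈ 0.238

Pipe A: V = Q/A = 0.00109/0.002932 = 0.3718 m/s; Re = 9.296e+04; ε/D = 3.76e-05; Haaland → f = 0.01825; ΔP_A = f(L/D)(ρV²/2) = 370.7 Pa.
Pipe B: V = Q/A = 0.00109/0.005372 = 0.2029 m/s; Re = 6.868e+04; ε/D = 0.0023; Haaland → f = 0.02631; ΔP_B = f(L/D)(ρV²/2) = 1559 Pa.
ΔP_A/ΔP_B = 370.7/1559 = 0.238.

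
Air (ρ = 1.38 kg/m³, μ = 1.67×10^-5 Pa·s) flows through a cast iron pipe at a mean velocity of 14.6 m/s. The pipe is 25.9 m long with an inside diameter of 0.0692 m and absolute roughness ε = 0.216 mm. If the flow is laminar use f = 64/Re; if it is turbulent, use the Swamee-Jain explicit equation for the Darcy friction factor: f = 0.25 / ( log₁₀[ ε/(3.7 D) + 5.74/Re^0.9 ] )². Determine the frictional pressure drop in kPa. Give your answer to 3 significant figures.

ΔP ≈ 1.55 kPa

Reynolds number Re = ρVD/μ = 1.38 · 14.6 · 0.0692 / 1.67e-05 = 8.349e+04.
Re > 4000 → turbulent. Relative roughness ε/D = 0.000216/0.0692 = 0.00312. Swamee-Jain: f = 0.25/(log₁₀[0.00312/3.7 + 5.74/8.349e+04^0.9])² = 0.25/(log₁₀[0.000844 + 0.000214])² = 0.25/(-2.976)² = 0.02823.
Darcy-Weisbach: ΔP = f(L/D)(ρV²/2) = 0.02823·(25.9/0.0692)·(1.38·14.6²/2) = 0.02823·374.3·147.1 = 1554 Pa.
ΔP = 1554 Pa = 1.55 kPa.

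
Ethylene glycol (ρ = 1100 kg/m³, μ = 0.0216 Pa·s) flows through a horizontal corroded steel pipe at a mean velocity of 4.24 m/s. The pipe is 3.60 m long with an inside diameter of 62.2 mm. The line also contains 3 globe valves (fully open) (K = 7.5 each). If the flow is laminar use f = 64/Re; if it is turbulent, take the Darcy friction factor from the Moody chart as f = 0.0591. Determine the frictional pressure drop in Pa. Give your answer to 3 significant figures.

Reynolds number Re = ρVD/μ = 1100 · 4.24 · 0.0622 / 0.0216 = 1.343e+04.
Re > 4000 → turbulent; use the Moody-chart value f = 0.0591.
Total minor-loss coefficient ΣK = 3·7.5 = 22.5.
ΔP = [f·L/D + ΣK]·(ρV²/2) = [0.0591·3.6/0.0622 + 22.5]·(1100·4.24²/2) = [3.421 + 22.5]·9888 = 2.563e+05 Pa.

ΔP ≈ 256000 Pa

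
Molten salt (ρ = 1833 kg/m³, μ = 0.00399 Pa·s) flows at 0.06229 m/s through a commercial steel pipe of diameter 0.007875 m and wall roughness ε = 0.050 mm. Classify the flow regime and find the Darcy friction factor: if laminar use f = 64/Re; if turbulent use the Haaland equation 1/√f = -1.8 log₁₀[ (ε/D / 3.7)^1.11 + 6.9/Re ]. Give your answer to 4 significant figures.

f ≈ 0.2840

Re = ρVD/μ = 1833·0.06229·0.007875/0.00399 = 225.4.
Re < 2300 → laminar, so f = 64/Re = 0.284 (roughness is irrelevant in laminar flow).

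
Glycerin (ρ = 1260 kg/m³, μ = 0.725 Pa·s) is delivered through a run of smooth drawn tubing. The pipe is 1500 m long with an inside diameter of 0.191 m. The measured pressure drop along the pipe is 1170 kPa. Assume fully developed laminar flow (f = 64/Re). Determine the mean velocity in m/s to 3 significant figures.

V ≈ 1.23 m/s

For laminar flow, f = 64/Re with Re = ρVD/μ, so Darcy-Weisbach reduces to ΔP = 32μLV/D². Solving for V: V = ΔP·D²/(32μL) = 1.17e+06·(0.191)²/(32·0.725·1500) = 1.227 m/s.
Check: Re = ρVD/μ = 1260·1.227·0.191/0.725 = 407.1 < 2300, so the laminar assumption holds.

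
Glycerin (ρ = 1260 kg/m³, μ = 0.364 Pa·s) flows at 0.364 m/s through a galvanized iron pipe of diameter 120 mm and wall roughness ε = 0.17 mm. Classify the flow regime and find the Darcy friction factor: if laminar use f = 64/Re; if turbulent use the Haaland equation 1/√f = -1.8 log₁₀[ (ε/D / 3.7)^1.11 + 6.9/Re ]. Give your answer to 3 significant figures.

Re = ρVD/μ = 1260·0.364·0.12/0.364 = 151.2.
Re < 2300 → laminar, so f = 64/Re = 0.4233 (roughness is irrelevant in laminar flow).

f ≈ 0.423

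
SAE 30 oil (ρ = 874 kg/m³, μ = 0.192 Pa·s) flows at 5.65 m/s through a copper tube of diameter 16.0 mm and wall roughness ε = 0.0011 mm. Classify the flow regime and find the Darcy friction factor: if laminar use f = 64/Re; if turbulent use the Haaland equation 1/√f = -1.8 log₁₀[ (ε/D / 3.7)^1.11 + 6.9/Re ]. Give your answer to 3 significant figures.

Re = ρVD/μ = 874·5.65·0.016/0.192 = 411.5.
Re < 2300 → laminar, so f = 64/Re = 0.1555 (roughness is irrelevant in laminar flow).

f ≈ 0.156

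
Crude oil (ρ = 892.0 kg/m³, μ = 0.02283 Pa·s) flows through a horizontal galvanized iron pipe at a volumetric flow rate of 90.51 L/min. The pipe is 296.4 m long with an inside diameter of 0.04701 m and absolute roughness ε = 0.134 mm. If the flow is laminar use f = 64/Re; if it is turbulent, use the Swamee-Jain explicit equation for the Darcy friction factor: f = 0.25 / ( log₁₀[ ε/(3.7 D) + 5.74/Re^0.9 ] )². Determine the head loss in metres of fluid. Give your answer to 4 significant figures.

Q = 90.51 L/min = 90.51/60000 = 0.001509 m³/s.
Cross-sectional area A = πD²/4 = π(0.04701)²/4 = 0.001736 m²; mean velocity V = Q/A = 0.001509/0.001736 = 0.8691 m/s.
Reynolds number Re = ρVD/μ = 892 · 0.8691 · 0.04701 / 0.0228 = 1596.
Re < 2300 → laminar flow, so f = 64/Re = 64/1596 = 0.04009 (the turbulent correlation is not needed).
Darcy-Weisbach: ΔP = f(L/D)(ρV²/2) = 0.04009·(296.4/0.04701)·(892·0.8691²/2) = 0.04009·6305·336.9 = 8.516e+04 Pa.
Head loss h_f = ΔP/(ρg) = 8.516e+04/(892·9.81) = 9.732 m.

h_f ≈ 9.732 m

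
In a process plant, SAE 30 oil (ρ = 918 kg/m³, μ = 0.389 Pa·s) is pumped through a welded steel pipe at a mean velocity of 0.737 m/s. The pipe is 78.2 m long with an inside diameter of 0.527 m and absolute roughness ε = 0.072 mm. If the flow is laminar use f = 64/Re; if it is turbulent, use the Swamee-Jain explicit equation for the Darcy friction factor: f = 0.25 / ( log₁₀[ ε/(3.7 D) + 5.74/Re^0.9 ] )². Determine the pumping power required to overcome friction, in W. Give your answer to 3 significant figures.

P ≈ 415 W

Reynolds number Re = ρVD/μ = 918 · 0.737 · 0.527 / 0.389 = 916.6.
Re < 2300 → laminar flow, so f = 64/Re = 64/916.6 = 0.06982 (the turbulent correlation is not needed).
Darcy-Weisbach: ΔP = f(L/D)(ρV²/2) = 0.06982·(78.2/0.527)·(918·0.737²/2) = 0.06982·148.4·249.3 = 2583 Pa.
Q = V·A = 0.737·0.2181 = 0.1608 m³/s.
Pumping power P = QΔP = 0.1608·2583 = 415.3 W = 415 W.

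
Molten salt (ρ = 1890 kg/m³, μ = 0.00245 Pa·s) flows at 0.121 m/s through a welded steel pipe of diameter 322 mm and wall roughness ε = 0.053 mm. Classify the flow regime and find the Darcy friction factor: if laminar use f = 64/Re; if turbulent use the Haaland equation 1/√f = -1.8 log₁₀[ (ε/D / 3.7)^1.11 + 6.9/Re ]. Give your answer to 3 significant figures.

Re = ρVD/μ = 1890·0.121·0.322/0.00245 = 3.006e+04.
Re > 4000 → turbulent. ε/D = 5.3e-05/0.322 = 0.000165; Haaland: 1/√f = -1.8 log₁₀[1.48e-05 + 0.00023] = 6.502, so f = 0.02366.

f ≈ 0.0237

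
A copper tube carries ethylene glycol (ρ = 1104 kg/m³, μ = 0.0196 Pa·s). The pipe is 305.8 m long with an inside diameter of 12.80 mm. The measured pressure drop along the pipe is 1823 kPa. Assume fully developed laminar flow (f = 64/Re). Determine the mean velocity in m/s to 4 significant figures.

V ≈ 1.557 m/s

For laminar flow, f = 64/Re with Re = ρVD/μ, so Darcy-Weisbach reduces to ΔP = 32μLV/D². Solving for V: V = ΔP·D²/(32μL) = 1.823e+06·(0.0128)²/(32·0.0196·305.8) = 1.557 m/s.
Check: Re = ρVD/μ = 1104·1.557·0.0128/0.0196 = 1123 < 2300, so the laminar assumption holds.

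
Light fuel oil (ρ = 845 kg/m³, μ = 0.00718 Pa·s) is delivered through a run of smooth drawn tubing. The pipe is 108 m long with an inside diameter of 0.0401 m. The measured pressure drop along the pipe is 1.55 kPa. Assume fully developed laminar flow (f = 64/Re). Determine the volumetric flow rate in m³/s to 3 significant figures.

Q ≈ 1.27×10^-4 m³/s

For laminar flow, f = 64/Re with Re = ρVD/μ, so Darcy-Weisbach reduces to ΔP = 32μLV/D². Solving for V: V = ΔP·D²/(32μL) = 1550·(0.0401)²/(32·0.00718·108) = 0.1004 m/s.
Check: Re = ρVD/μ = 845·0.1004·0.0401/0.00718 = 474 < 2300, so the laminar assumption holds.
Q = V·A = 0.1004·(π/4·0.0401²) = 0.0001269 m³/s = 1.27×10^-4 m³/s.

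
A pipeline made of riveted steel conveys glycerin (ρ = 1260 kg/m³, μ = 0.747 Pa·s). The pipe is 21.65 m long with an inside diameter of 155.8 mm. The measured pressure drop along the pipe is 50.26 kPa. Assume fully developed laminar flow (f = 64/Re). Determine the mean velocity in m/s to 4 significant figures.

For laminar flow, f = 64/Re with Re = ρVD/μ, so Darcy-Weisbach reduces to ΔP = 32μLV/D². Solving for V: V = ΔP·D²/(32μL) = 5.026e+04·(0.1558)²/(32·0.747·21.65) = 2.357 m/s.
Check: Re = ρVD/μ = 1260·2.357·0.1558/0.747 = 619.5 < 2300, so the laminar assumption holds.

V ≈ 2.357 m/s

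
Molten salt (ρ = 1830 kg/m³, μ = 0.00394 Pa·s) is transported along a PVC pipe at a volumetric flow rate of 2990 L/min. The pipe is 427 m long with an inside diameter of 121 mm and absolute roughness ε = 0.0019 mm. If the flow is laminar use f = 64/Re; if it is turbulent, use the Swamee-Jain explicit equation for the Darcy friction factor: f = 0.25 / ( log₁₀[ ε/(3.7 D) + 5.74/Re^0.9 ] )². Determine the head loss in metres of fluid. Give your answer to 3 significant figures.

h_f ≈ 51.1 m

Q = 2990 L/min = 2990/60000 = 0.04983 m³/s.
Cross-sectional area A = πD²/4 = π(0.121)²/4 = 0.0115 m²; mean velocity V = Q/A = 0.04983/0.0115 = 4.334 m/s.
Reynolds number Re = ρVD/μ = 1830 · 4.334 · 0.121 / 0.00394 = 2.436e+05.
Re > 4000 → turbulent. Relative roughness ε/D = 1.9e-06/0.121 = 1.57e-05. Swamee-Jain: f = 0.25/(log₁₀[1.57e-05/3.7 + 5.74/2.436e+05^0.9])² = 0.25/(log₁₀[4.24e-06 + 8.15e-05])² = 0.25/(-4.067)² = 0.01511.
Darcy-Weisbach: ΔP = f(L/D)(ρV²/2) = 0.01511·(427/0.121)·(1830·4.334²/2) = 0.01511·3529·1.718e+04 = 9.166e+05 Pa.
Head loss h_f = ΔP/(ρg) = 9.166e+05/(1830·9.81) = 51.1 m.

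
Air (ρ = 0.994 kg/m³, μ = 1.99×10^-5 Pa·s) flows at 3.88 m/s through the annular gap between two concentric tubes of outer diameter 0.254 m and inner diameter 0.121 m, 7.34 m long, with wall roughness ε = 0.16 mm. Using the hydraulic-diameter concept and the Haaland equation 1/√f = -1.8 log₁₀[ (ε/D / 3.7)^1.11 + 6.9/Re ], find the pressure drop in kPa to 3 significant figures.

ΔP ≈ 0.0111 kPa

Hydraulic diameter D_h = 4A/P = D_o - D_i = 0.254 - 0.121 = 0.133 m.
Re = ρVD_h/μ = 0.994·3.88·0.133/1.99e-05 = 2.578e+04.
ε/D_h = 0.00016/0.133 = 0.0012; Haaland gives 1/√f = -1.8 log₁₀[0.000134+0.000268] = 6.112, so f = 0.02677.
ΔP = f(L/D_h)(ρV²/2) = 0.02677·7.34/0.133·7.482 = 11.05 Pa.
ΔP = 0.0111 kPa.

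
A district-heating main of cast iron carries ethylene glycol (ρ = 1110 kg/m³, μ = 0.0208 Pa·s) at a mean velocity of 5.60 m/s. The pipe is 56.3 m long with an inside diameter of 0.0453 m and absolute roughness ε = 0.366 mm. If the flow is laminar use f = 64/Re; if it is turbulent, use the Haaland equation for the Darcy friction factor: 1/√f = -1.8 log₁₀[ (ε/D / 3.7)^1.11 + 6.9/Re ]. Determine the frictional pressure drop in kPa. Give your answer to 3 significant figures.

ΔP ≈ 858 kPa

Reynolds number Re = ρVD/μ = 1110 · 5.6 · 0.0453 / 0.0208 = 1.354e+04.
Re > 4000 → turbulent. Relative roughness ε/D = 0.000366/0.0453 = 0.00808. Haaland: 1/√f = -1.8 log₁₀[(0.00808/3.7)^1.11 + 6.9/1.354e+04] = -1.8 log₁₀[0.00111 + 0.00051] = 5.022, so f = 0.03966.
Darcy-Weisbach: ΔP = f(L/D)(ρV²/2) = 0.03966·(56.3/0.0453)·(1110·5.6²/2) = 0.03966·1243·1.74e+04 = 8.578e+05 Pa.
ΔP = 8.578e+05 Pa = 858 kPa.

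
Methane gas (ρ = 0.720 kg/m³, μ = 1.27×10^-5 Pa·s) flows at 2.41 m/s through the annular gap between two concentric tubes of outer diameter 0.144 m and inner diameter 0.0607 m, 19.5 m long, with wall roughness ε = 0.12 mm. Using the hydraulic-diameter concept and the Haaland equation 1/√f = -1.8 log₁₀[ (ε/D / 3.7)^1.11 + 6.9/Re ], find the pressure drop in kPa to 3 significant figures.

ΔP ≈ 0.0156 kPa

Hydraulic diameter D_h = 4A/P = D_o - D_i = 0.144 - 0.0607 = 0.0833 m.
Re = ρVD_h/μ = 0.72·2.41·0.0833/1.27e-05 = 1.138e+04.
ε/D_h = 0.00012/0.0833 = 0.00144; Haaland gives 1/√f = -1.8 log₁₀[0.000164+0.000606] = 5.604, so f = 0.03184.
ΔP = f(L/D_h)(ρV²/2) = 0.03184·19.5/0.0833·2.091 = 15.59 Pa.
ΔP = 0.0156 kPa.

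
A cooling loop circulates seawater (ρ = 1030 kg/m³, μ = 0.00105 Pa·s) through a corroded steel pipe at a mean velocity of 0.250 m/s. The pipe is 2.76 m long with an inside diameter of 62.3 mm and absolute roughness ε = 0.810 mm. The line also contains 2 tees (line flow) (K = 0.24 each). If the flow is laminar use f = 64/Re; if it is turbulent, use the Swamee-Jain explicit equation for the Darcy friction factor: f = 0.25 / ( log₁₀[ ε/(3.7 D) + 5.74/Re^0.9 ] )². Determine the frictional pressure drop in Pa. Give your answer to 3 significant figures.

Reynolds number Re = ρVD/μ = 1030 · 0.25 · 0.0623 / 0.00105 = 1.528e+04.
Re > 4000 → turbulent. Relative roughness ε/D = 0.00081/0.0623 = 0.013. Swamee-Jain: f = 0.25/(log₁₀[0.013/3.7 + 5.74/1.528e+04^0.9])² = 0.25/(log₁₀[0.00351 + 0.000985])² = 0.25/(-2.347)² = 0.04539.
Total minor-loss coefficient ΣK = 2·0.24 = 0.48.
ΔP = [f·L/D + ΣK]·(ρV²/2) = [0.04539·2.76/0.0623 + 0.48]·(1030·0.25²/2) = [2.011 + 0.48]·32.19 = 80.17 Pa.

ΔP ≈ 80.2 Pa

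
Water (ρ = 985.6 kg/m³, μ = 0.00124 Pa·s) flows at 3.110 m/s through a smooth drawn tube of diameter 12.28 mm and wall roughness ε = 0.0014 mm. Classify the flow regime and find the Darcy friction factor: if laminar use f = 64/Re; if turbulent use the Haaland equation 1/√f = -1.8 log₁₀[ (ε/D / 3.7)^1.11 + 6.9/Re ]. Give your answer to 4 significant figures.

f ≈ 0.02349

Re = ρVD/μ = 985.6·3.11·0.01228/0.00124 = 3.036e+04.
Re > 4000 → turbulent. ε/D = 1.4e-06/0.01228 = 0.000114; Haaland: 1/√f = -1.8 log₁₀[9.83e-06 + 0.000227] = 6.525, so f = 0.02349.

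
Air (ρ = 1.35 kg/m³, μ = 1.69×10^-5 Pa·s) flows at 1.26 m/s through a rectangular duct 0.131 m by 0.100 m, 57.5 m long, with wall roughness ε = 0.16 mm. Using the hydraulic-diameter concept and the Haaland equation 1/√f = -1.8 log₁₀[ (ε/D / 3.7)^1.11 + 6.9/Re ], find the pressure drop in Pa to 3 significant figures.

ΔP ≈ 17.3 Pa

Hydraulic diameter D_h = 4A/P = 4·(0.131·0.1)/(2·(0.131+0.1)) = 0.0524/0.462 = 0.1134 m.
Re = ρVD_h/μ = 1.35·1.26·0.1134/1.69e-05 = 1.142e+04.
ε/D_h = 0.00016/0.1134 = 0.00141; Haaland gives 1/√f = -1.8 log₁₀[0.00016+0.000604] = 5.61, so f = 0.03178.
ΔP = f(L/D_h)(ρV²/2) = 0.03178·57.5/0.1134·1.072 = 17.26 Pa.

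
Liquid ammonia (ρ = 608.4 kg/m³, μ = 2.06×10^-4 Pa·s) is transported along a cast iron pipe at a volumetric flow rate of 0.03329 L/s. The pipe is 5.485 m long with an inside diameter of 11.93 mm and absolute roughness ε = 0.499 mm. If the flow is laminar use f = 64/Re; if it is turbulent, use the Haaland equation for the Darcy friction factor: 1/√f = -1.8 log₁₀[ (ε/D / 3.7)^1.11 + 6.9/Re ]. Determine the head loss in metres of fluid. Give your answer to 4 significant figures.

h_f ≈ 0.1425 m

Q = 0.03329 L/s = 0.03329/1000 = 3.329e-05 m³/s.
Cross-sectional area A = πD²/4 = π(0.01193)²/4 = 0.0001118 m²; mean velocity V = Q/A = 3.329e-05/0.0001118 = 0.2978 m/s.
Reynolds number Re = ρVD/μ = 608.4 · 0.2978 · 0.01193 / 0.000206 = 1.049e+04.
Re > 4000 → turbulent. Relative roughness ε/D = 0.000499/0.01193 = 0.0418. Haaland: 1/√f = -1.8 log₁₀[(0.0418/3.7)^1.11 + 6.9/1.049e+04] = -1.8 log₁₀[0.0069 + 0.000658] = 3.818, so f = 0.06858.
Darcy-Weisbach: ΔP = f(L/D)(ρV²/2) = 0.06858·(5.485/0.01193)·(608.4·0.2978²/2) = 0.06858·459.8·26.98 = 850.8 Pa.
Head loss h_f = ΔP/(ρg) = 850.8/(608.4·9.81) = 0.1425 m.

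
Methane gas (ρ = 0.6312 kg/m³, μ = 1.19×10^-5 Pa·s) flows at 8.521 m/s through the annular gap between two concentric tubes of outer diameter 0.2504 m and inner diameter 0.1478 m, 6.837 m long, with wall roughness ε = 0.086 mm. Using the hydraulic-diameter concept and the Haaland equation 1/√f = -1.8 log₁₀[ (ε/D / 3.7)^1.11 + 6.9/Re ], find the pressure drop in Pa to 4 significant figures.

ΔP ≈ 35.93 Pa

Hydraulic diameter D_h = 4A/P = D_o - D_i = 0.2504 - 0.1478 = 0.1026 m.
Re = ρVD_h/μ = 0.6312·8.521·0.1026/1.19e-05 = 4.637e+04.
ε/D_h = 8.6e-05/0.1026 = 0.000838; Haaland gives 1/√f = -1.8 log₁₀[9e-05+0.000149] = 6.52, so f = 0.02353.
ΔP = f(L/D_h)(ρV²/2) = 0.02353·6.837/0.1026·22.91 = 35.93 Pa.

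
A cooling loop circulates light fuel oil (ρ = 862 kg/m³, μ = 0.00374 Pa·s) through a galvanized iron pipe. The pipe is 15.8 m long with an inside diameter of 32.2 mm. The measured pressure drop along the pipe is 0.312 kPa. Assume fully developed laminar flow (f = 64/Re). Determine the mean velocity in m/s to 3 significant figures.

V ≈ 0.171 m/s

For laminar flow, f = 64/Re with Re = ρVD/μ, so Darcy-Weisbach reduces to ΔP = 32μLV/D². Solving for V: V = ΔP·D²/(32μL) = 312·(0.0322)²/(32·0.00374·15.8) = 0.1711 m/s.
Check: Re = ρVD/μ = 862·0.1711·0.0322/0.00374 = 1270 < 2300, so the laminar assumption holds.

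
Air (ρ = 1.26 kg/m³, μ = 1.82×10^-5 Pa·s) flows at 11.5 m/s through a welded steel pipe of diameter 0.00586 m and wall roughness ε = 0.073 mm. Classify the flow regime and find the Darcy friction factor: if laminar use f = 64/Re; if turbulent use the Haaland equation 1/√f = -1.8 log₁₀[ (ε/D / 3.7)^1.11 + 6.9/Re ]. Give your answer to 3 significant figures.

Re = ρVD/μ = 1.26·11.5·0.00586/1.82e-05 = 4665.
Re > 4000 → turbulent. ε/D = 7.3e-05/0.00586 = 0.0125; Haaland: 1/√f = -1.8 log₁₀[0.0018 + 0.00148] = 4.472, so f = 0.05001.

f ≈ 0.0500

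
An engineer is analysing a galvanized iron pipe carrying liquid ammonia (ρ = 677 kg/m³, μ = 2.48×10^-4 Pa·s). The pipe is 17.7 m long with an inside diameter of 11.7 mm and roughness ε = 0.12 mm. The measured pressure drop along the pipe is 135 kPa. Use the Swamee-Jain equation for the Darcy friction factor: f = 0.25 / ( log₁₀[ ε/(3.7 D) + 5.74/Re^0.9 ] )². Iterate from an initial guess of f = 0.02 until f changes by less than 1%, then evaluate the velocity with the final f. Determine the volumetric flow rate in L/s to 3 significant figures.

Rearranging Darcy-Weisbach: V = √(2·ΔP·D/(f·L·ρ)). With ε/D = 0.00012/0.0117 = 0.0103, iterate starting from f = 0.02:
  f = 0.02 → V = √(2·1.35e+05·0.0117/(0.02·17.7·677)) = 3.631 m/s; Re = ρVD/μ = 1.16e+05; f → 0.03896
  f = 0.03896 → V = 2.601 m/s; Re = 8.308e+04; f → 0.03922
Converged (Δf/f < 1%). With the final f = 0.03922: V = √(2·1.35e+05·0.0117/(0.03922·17.7·677)) = 2.593 m/s.
Q = V·A = 2.593·(π/4·0.0117²) = 0.0002788 m³/s = 0.279 L/s.

Q ≈ 0.279 L/s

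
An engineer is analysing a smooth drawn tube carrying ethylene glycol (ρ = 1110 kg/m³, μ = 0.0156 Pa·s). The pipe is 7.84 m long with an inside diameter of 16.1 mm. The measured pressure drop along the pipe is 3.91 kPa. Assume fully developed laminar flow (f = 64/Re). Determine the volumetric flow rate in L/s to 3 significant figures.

For laminar flow, f = 64/Re with Re = ρVD/μ, so Darcy-Weisbach reduces to ΔP = 32μLV/D². Solving for V: V = ΔP·D²/(32μL) = 3910·(0.0161)²/(32·0.0156·7.84) = 0.259 m/s.
Check: Re = ρVD/μ = 1110·0.259·0.0161/0.0156 = 296.7 < 2300, so the laminar assumption holds.
Q = V·A = 0.259·(π/4·0.0161²) = 5.272e-05 m³/s = 0.0527 L/s.

Q ≈ 0.0527 L/s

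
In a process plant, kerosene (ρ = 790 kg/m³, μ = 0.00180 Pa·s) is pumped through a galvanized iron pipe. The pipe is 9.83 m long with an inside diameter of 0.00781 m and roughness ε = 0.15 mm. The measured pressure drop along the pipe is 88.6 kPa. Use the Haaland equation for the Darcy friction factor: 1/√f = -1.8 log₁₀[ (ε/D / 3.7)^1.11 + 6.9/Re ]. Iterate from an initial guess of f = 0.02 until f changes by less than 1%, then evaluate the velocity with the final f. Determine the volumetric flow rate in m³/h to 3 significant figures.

Q ≈ 0.314 m³/h

Rearranging Darcy-Weisbach: V = √(2·ΔP·D/(f·L·ρ)). With ε/D = 0.00015/0.00781 = 0.0192, iterate starting from f = 0.02:
  f = 0.02 → V = √(2·8.86e+04·0.00781/(0.02·9.83·790)) = 2.985 m/s; Re = ρVD/μ = 1.023e+04; f → 0.05161
  f = 0.05161 → V = 1.858 m/s; Re = 6370; f → 0.05364
  f = 0.05364 → V = 1.823 m/s; Re = 6248; f → 0.05375
Converged (Δf/f < 1%). With the final f = 0.05375: V = √(2·8.86e+04·0.00781/(0.05375·9.83·790)) = 1.821 m/s.
Q = V·A = 1.821·(π/4·0.00781²) = 8.723e-05 m³/s = 0.314 m³/h.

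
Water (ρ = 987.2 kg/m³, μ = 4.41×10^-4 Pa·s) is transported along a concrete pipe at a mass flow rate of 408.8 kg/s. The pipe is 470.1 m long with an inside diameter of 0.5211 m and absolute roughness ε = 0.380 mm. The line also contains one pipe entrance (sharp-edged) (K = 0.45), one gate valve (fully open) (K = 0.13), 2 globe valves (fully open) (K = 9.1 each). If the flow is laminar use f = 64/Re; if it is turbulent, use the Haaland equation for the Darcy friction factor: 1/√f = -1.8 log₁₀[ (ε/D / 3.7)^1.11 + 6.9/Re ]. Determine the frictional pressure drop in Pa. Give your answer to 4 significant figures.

ΔP ≈ 65830 Pa

A = πD²/4 = π(0.5211)²/4 = 0.2133 m²; mean velocity V = ṁ/(ρA) = 408.8/(987.2 · 0.2133) = 1.942 m/s.
Reynolds number Re = ρVD/μ = 987.2 · 1.942 · 0.5211 / 0.000441 = 2.265e+06.
Re > 4000 → turbulent. Relative roughness ε/D = 0.00038/0.5211 = 0.000729. Haaland: 1/√f = -1.8 log₁₀[(0.000729/3.7)^1.11 + 6.9/2.265e+06] = -1.8 log₁₀[7.71e-05 + 3.05e-06] = 7.373, so f = 0.0184.
Total minor-loss coefficient ΣK = 1·0.45 + 1·0.13 + 2·9.1 = 18.8.
ΔP = [f·L/D + ΣK]·(ρV²/2) = [0.0184·470.1/0.5211 + 18.8]·(987.2·1.942²/2) = [16.6 + 18.8]·1861 = 6.583e+04 Pa.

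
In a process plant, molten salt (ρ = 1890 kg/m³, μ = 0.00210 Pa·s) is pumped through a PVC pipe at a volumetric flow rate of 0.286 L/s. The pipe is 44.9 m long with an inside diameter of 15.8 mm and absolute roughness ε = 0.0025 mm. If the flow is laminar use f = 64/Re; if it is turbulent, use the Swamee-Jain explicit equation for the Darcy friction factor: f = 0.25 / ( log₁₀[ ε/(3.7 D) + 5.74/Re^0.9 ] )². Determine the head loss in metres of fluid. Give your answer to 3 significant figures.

h_f ≈ 8.01 m

Q = 0.286 L/s = 0.286/1000 = 0.000286 m³/s.
Cross-sectional area A = πD²/4 = π(0.0158)²/4 = 0.0001961 m²; mean velocity V = Q/A = 0.000286/0.0001961 = 1.459 m/s.
Reynolds number Re = ρVD/μ = 1890 · 1.459 · 0.0158 / 0.0021 = 2.074e+04.
Re > 4000 → turbulent. Relative roughness ε/D = 2.5e-06/0.0158 = 0.000158. Swamee-Jain: f = 0.25/(log₁₀[0.000158/3.7 + 5.74/2.074e+04^0.9])² = 0.25/(log₁₀[4.28e-05 + 0.000748])² = 0.25/(-3.102)² = 0.02598.
Darcy-Weisbach: ΔP = f(L/D)(ρV²/2) = 0.02598·(44.9/0.0158)·(1890·1.459²/2) = 0.02598·2842·2011 = 1.484e+05 Pa.
Head loss h_f = ΔP/(ρg) = 1.484e+05/(1890·9.81) = 8.01 m.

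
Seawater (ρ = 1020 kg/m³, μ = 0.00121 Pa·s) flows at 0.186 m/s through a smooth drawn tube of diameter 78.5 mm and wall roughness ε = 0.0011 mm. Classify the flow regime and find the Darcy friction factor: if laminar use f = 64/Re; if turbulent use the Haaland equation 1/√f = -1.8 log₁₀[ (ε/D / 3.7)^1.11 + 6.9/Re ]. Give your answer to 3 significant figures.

Re = ρVD/μ = 1020·0.186·0.0785/0.00121 = 1.231e+04.
Re > 4000 → turbulent. ε/D = 1.1e-06/0.0785 = 1.4e-05; Haaland: 1/√f = -1.8 log₁₀[9.59e-07 + 0.000561] = 5.851, so f = 0.02921.

f ≈ 0.0292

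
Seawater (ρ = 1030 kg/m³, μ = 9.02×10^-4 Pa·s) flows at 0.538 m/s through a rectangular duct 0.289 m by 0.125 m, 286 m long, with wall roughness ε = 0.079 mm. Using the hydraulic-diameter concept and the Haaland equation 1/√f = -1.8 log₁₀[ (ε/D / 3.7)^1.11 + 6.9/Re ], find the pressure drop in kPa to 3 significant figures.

ΔP ≈ 4.81 kPa

Hydraulic diameter D_h = 4A/P = 4·(0.289·0.125)/(2·(0.289+0.125)) = 0.1445/0.828 = 0.1745 m.
Re = ρVD_h/μ = 1030·0.538·0.1745/0.000902 = 1.072e+05.
ε/D_h = 7.9e-05/0.1745 = 0.000453; Haaland gives 1/√f = -1.8 log₁₀[4.54e-05+6.44e-05] = 7.127, so f = 0.01969.
ΔP = f(L/D_h)(ρV²/2) = 0.01969·286/0.1745·149.1 = 4809 Pa.
ΔP = 4.81 kPa.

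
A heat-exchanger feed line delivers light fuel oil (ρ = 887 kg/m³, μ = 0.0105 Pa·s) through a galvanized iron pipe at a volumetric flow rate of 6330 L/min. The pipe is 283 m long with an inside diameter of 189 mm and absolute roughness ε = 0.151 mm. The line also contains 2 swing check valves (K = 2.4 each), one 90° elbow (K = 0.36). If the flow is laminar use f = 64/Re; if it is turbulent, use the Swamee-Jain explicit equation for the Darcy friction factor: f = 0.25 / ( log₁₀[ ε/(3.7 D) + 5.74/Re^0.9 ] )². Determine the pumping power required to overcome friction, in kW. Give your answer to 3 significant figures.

Q = 6330 L/min = 6330/60000 = 0.1055 m³/s.
Cross-sectional area A = πD²/4 = π(0.189)²/4 = 0.02806 m²; mean velocity V = Q/A = 0.1055/0.02806 = 3.76 m/s.
Reynolds number Re = ρVD/μ = 887 · 3.76 · 0.189 / 0.0105 = 6.004e+04.
Re > 4000 → turbulent. Relative roughness ε/D = 0.000151/0.189 = 0.000799. Swamee-Jain: f = 0.25/(log₁₀[0.000799/3.7 + 5.74/6.004e+04^0.9])² = 0.25/(log₁₀[0.000216 + 0.000287])² = 0.25/(-3.298)² = 0.02298.
Total minor-loss coefficient ΣK = 2·2.4 + 1·0.36 = 5.16.
ΔP = [f·L/D + ΣK]·(ρV²/2) = [0.02298·283/0.189 + 5.16]·(887·3.76²/2) = [34.41 + 5.16]·6272 = 2.482e+05 Pa.
Pumping power P = QΔP = 0.1055·2.482e+05 = 26180 W = 26.2 kW.

P ≈ 26.2 kW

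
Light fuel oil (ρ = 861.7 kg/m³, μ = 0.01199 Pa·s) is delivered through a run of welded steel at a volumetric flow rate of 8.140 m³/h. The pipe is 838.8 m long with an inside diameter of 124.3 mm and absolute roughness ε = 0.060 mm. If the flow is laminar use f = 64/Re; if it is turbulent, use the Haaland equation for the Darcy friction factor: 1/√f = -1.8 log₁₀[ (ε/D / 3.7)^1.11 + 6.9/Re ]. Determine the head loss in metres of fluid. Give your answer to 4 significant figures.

h_f ≈ 0.4591 m

Q = 8.140 m³/h = 8.140/3600 = 0.002261 m³/s.
Cross-sectional area A = πD²/4 = π(0.1243)²/4 = 0.01213 m²; mean velocity V = Q/A = 0.002261/0.01213 = 0.1863 m/s.
Reynolds number Re = ρVD/μ = 861.7 · 0.1863 · 0.1243 / 0.012 = 1665.
Re < 2300 → laminar flow, so f = 64/Re = 64/1665 = 0.03845 (the turbulent correlation is not needed).
Darcy-Weisbach: ΔP = f(L/D)(ρV²/2) = 0.03845·(838.8/0.1243)·(861.7·0.1863²/2) = 0.03845·6748·14.96 = 3881 Pa.
Head loss h_f = ΔP/(ρg) = 3881/(861.7·9.81) = 0.4591 m.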